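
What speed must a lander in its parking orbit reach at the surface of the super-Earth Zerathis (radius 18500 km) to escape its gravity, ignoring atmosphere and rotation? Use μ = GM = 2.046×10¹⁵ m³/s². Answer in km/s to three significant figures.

r = R = 1.850×10⁷ m.
Escape speed v_esc = √(2μ/r) = √(2 × 2.046×10¹⁵ / 1.850×10⁷) = √(2.212×10⁸) = 14870 m/s.
= 14.87 km/s.

v_esc ≈ 14.9 km/s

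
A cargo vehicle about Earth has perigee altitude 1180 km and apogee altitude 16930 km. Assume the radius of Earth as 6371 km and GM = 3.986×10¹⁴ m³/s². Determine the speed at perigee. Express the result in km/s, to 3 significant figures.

v ≈ 8.93 km/s

r_p = 6371 + 1180 = 7551.0 km = 7.5510×10⁶ m.
r_a = 6371 + 16930 = 23301 km = 2.3301×10⁷ m.
Semi-major axis a = (r_p + r_a)/2 = 15426 km = 1.543×10⁷ m.
Vis-viva: v² = μ(2/r − 1/a) = 3.986×10¹⁴ × (2.649×10⁻⁷ − 6.483×10⁻⁸) = 7.974×10⁷ m²/s².
v = 8929 m/s = 8.929 km/s.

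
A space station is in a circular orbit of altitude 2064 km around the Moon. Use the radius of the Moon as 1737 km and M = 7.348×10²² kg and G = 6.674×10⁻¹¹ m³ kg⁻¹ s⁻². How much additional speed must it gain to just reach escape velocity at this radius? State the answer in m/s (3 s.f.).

Δv ≈ 470 m/s

μ = GM = 6.674×10⁻¹¹ × 7.348×10²² = 4.904×10¹² m³/s².
r = 1737 + 2064 = 3801.0 km = 3.8010×10⁶ m.
Circular speed v_c = √(μ/r) = 1136 m/s.
Escape speed v_esc = √(2μ/r) = √2 × v_c = 1606 m/s.
Δv = v_esc − v_c = 470.5 m/s.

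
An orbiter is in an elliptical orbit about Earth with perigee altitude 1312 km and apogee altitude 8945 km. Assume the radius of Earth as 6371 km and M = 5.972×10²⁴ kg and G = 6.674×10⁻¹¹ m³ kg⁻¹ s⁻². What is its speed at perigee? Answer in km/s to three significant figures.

v ≈ 8.31 km/s

μ = GM = 6.674×10⁻¹¹ × 5.972×10²⁴ = 3.986×10¹⁴ m³/s².
r_p = 6371 + 1312 = 7683.0 km = 7.6830×10⁶ m.
r_a = 6371 + 8945 = 15316 km = 1.5316×10⁷ m.
Semi-major axis a = (r_p + r_a)/2 = 11500 km = 1.150×10⁷ m.
Vis-viva: v² = μ(2/r − 1/a) = 3.986×10¹⁴ × (2.603×10⁻⁷ − 8.696×10⁻⁸) = 6.909×10⁷ m²/s².
v = 8312 m/s = 8.312 km/s.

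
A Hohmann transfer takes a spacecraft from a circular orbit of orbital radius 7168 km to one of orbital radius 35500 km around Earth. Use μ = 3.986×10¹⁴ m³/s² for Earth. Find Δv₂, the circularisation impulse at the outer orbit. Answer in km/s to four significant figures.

Δv ≈ 1.409 km/s

r₁ = 7168 km = 7.168×10⁶ m.
r₂ = 35500 km = 3.550×10⁷ m.
Transfer ellipse a_t = (r₁ + r₂)/2 = 2.133×10⁷ m.
At r₁: circular v_c1 = √(μ/r₁) = 7457 m/s; transfer-perigee v_p = √[μ(2/r₁ − 1/a_t)] = 9619 m/s.
At r₂: circular v_c2 = √(μ/r₂) = 3351 m/s; transfer-apogee v_a = √[μ(2/r₂ − 1/a_t)] = 1942 m/s.
Δv₂ = v_c2 − v_a = 1409 m/s.
= 1.409 km/s.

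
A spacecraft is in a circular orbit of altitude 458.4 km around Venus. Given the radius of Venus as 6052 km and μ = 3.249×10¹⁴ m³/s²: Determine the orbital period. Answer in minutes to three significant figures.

T ≈ 96.5 minutes

r = 6052 + 458.4 = 6510.4 km = 6.5104×10⁶ m.
Kepler's third law: T = 2π√(r³/μ) = 2π√((6.510×10⁶)³ / 3.249×10¹⁴).
r³/μ = 8.493×10⁵ s², so T = 2π × 9.216×10² = 5.791×10³ s.
Converting: 5.791×10³ s ÷ 60.00 = 96.51 minutes.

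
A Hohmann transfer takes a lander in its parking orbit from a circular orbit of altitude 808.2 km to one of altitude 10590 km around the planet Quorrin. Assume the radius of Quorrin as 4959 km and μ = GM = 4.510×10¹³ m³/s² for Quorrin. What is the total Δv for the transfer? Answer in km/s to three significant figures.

r₁ = 4959 + 808.2 = 5767.2 km = 5.7672×10⁶ m.
r₂ = 4959 + 10590 = 15549 km = 1.5549×10⁷ m.
Transfer ellipse a_t = (r₁ + r₂)/2 = 1.066×10⁷ m.
At r₁: circular v_c1 = √(μ/r₁) = 2796 m/s; transfer-periapsis v_p = √[μ(2/r₁ − 1/a_t)] = 3378 m/s.
Δv₁ = v_p − v_c1 = 581.2 m/s.
At r₂: circular v_c2 = √(μ/r₂) = 1703 m/s; transfer-apoapsis v_a = √[μ(2/r₂ − 1/a_t)] = 1253 m/s.
Δv₂ = v_c2 − v_a = 450.3 m/s.
Total Δv = Δv₁ + Δv₂ = 1032 m/s = 1.032 km/s.

Δv_total ≈ 1.03 km/s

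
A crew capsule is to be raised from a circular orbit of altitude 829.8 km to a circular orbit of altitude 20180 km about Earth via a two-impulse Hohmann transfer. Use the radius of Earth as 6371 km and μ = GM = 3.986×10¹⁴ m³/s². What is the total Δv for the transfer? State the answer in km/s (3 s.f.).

Δv_total ≈ 3.24 km/s

r₁ = 6371 + 829.8 = 7200.8 km = 7.2008×10⁶ m.
r₂ = 6371 + 20180 = 26551 km = 2.6551×10⁷ m.
Transfer ellipse a_t = (r₁ + r₂)/2 = 1.688×10⁷ m.
At r₁: circular v_c1 = √(μ/r₁) = 7440 m/s; transfer-perigee v_p = √[μ(2/r₁ − 1/a_t)] = 9332 m/s.
Δv₁ = v_p − v_c1 = 1892 m/s.
At r₂: circular v_c2 = √(μ/r₂) = 3875 m/s; transfer-apogee v_a = √[μ(2/r₂ − 1/a_t)] = 2531 m/s.
Δv₂ = v_c2 − v_a = 1344 m/s.
Total Δv = Δv₁ + Δv₂ = 3236 m/s = 3.236 km/s.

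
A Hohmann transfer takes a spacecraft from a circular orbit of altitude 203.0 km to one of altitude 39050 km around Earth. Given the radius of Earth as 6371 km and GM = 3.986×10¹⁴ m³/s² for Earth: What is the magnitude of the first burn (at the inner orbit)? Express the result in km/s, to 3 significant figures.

Δv ≈ 2.51 km/s

r₁ = 6371 + 203.0 = 6574.0 km = 6.5740×10⁶ m.
r₂ = 6371 + 39050 = 45421 km = 4.5421×10⁷ m.
Transfer ellipse a_t = (r₁ + r₂)/2 = 2.600×10⁷ m.
At r₁: circular v_c1 = √(μ/r₁) = 7787 m/s; transfer-perigee v_p = √[μ(2/r₁ − 1/a_t)] = 10290 m/s.
Δv₁ = v_p − v_c1 = 2506 m/s.
= 2.506 km/s.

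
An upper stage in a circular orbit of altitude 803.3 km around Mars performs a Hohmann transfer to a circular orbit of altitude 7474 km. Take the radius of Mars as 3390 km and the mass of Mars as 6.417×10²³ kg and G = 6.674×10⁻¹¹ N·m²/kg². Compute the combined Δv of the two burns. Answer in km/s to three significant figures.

μ = GM = 6.674×10⁻¹¹ × 6.417×10²³ = 4.283×10¹³ m³/s².
r₁ = 3390 + 803.3 = 4193.3 km = 4.1933×10⁶ m.
r₂ = 3390 + 7474 = 10864 km = 1.0864×10⁷ m.
Transfer ellipse a_t = (r₁ + r₂)/2 = 7.529×10⁶ m.
At r₁: circular v_c1 = √(μ/r₁) = 3196 m/s; transfer-periapsis v_p = √[μ(2/r₁ − 1/a_t)] = 3839 m/s.
Δv₁ = v_p − v_c1 = 643.2 m/s.
At r₂: circular v_c2 = √(μ/r₂) = 1985 m/s; transfer-apoapsis v_a = √[μ(2/r₂ − 1/a_t)] = 1482 m/s.
Δv₂ = v_c2 − v_a = 503.7 m/s.
Total Δv = Δv₁ + Δv₂ = 1147 m/s = 1.147 km/s.

Δv_total ≈ 1.15 km/s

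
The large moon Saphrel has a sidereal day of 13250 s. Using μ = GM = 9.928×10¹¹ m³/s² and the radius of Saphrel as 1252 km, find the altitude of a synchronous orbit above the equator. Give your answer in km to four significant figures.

A synchronous orbit has period T, so by Kepler's third law a = (μT²/4π²)^(1/3).
μT²/4π² = 9.928×10¹¹ × (1.325×10⁴)² / 39.48 = 4.415×10¹⁸ m³.
a = 1.641×10⁶ m = 1640.5 km.
Altitude h = a − R = 1640.5 − 1252 = 388.51 km.

h_sync ≈ 388.5 km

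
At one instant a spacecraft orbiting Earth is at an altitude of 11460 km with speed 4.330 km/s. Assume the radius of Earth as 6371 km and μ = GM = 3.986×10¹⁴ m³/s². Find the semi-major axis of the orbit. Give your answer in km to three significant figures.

a ≈ 15400 km

r = 6371 + 11460 = 17831 km = 1.783×10⁷ m.
Vis-viva rearranged: 1/a = 2/r − v²/μ = 1.122×10⁻⁷ − 4.704×10⁻⁸ = 6.513×10⁻⁸ m⁻¹.
a = 1.535×10⁷ m = 15355 km.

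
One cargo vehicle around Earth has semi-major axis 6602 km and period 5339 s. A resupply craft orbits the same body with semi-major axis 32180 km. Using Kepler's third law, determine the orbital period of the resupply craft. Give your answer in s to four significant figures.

Kepler's third law: T² ∝ a³, so T₂ = T₁ (a₂/a₁)^(3/2).
a₂/a₁ = 4.874, (a₂/a₁)^(3/2) = 10.76.
T₂ = 5339 × 10.76 = 57450 s.

T₂ ≈ 57450 s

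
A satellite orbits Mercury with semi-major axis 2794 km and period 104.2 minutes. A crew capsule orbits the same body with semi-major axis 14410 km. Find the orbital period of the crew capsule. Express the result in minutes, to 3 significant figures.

T₂ ≈ 1220 minutes

Kepler's third law: T² ∝ a³, so T₂ = T₁ (a₂/a₁)^(3/2).
a₂/a₁ = 5.157, (a₂/a₁)^(3/2) = 11.71.
T₂ = 104.2 × 11.71 = 1220 minutes.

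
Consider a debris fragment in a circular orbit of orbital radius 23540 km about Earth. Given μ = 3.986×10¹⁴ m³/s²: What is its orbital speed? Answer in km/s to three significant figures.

r = 23540 km = 2.354×10⁷ m.
For a circular orbit v = √(μ/r) = √(3.986×10¹⁴ / 2.354×10⁷) = √(1.693×10⁷) = 4115 m/s.
That is 4.115 km/s.

v ≈ 4.11 km/s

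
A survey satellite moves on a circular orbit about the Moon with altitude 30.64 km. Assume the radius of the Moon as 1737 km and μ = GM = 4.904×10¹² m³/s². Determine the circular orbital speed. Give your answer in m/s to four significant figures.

r = 1737 + 30.64 = 1767.6 km = 1.7676×10⁶ m.
For a circular orbit v = √(μ/r) = √(4.904×10¹² / 1.768×10⁶) = √(2.774×10⁶) = 1666 m/s.

v ≈ 1666 m/s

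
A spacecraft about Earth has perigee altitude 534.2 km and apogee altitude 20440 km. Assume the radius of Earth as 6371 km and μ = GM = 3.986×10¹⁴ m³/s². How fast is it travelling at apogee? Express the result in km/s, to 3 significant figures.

r_p = 6371 + 534.2 = 6905.2 km = 6.9052×10⁶ m.
r_a = 6371 + 20440 = 26811 km = 2.6811×10⁷ m.
Semi-major axis a = (r_p + r_a)/2 = 16858 km = 1.686×10⁷ m.
Vis-viva: v² = μ(2/r − 1/a) = 3.986×10¹⁴ × (7.460×10⁻⁸ − 5.932×10⁻⁸) = 6.090×10⁶ m²/s².
v = 2468 m/s = 2.468 km/s.

v ≈ 2.47 km/s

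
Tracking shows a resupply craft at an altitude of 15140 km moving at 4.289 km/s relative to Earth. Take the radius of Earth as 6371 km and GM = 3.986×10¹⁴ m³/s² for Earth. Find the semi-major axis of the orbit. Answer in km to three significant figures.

a ≈ 21400 km

r = 6371 + 15140 = 21511 km = 2.151×10⁷ m.
Specific orbital energy ε = v²/2 − μ/r = (4289)²/2 − 3.986×10¹⁴/2.151×10⁷ = -9.332×10⁶ J/kg.
Since ε = −μ/(2a), a = −μ/(2ε) = 2.136×10⁷ m = 21356 km.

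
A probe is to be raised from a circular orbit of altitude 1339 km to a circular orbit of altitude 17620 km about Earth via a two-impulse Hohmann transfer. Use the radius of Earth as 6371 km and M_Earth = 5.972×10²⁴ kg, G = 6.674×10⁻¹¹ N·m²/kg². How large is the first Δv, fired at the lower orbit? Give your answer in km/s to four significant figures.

Δv ≈ 1.656 km/s

μ = GM = 6.674×10⁻¹¹ × 5.972×10²⁴ = 3.986×10¹⁴ m³/s².
r₁ = 6371 + 1339 = 7710.0 km = 7.7100×10⁶ m.
r₂ = 6371 + 17620 = 23991 km = 2.3991×10⁷ m.
Transfer ellipse a_t = (r₁ + r₂)/2 = 1.585×10⁷ m.
At r₁: circular v_c1 = √(μ/r₁) = 7190 m/s; transfer-perigee v_p = √[μ(2/r₁ − 1/a_t)] = 8846 m/s.
Δv₁ = v_p − v_c1 = 1656 m/s.
= 1.656 km/s.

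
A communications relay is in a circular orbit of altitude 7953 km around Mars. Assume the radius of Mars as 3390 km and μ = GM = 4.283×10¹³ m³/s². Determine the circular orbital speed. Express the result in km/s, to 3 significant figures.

r = 3390 + 7953 = 11343 km = 1.1343×10⁷ m.
For a circular orbit v = √(μ/r) = √(4.283×10¹³ / 1.134×10⁷) = √(3.776×10⁶) = 1943 m/s.
That is 1.943 km/s.

v ≈ 1.94 km/s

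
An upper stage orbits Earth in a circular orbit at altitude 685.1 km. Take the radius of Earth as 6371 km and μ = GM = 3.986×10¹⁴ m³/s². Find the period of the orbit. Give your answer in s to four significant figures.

T ≈ 5899 s

r = 6371 + 685.1 = 7056.1 km = 7.0561×10⁶ m.
Kepler's third law: T = 2π√(r³/μ) = 2π√((7.056×10⁶)³ / 3.986×10¹⁴).
r³/μ = 8.814×10⁵ s², so T = 2π × 9.388×10² = 5.899×10³ s.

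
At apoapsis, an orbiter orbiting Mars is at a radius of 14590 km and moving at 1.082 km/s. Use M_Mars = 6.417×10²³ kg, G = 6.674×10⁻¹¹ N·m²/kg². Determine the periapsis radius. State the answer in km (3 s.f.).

μ = GM = 6.674×10⁻¹¹ × 6.417×10²³ = 4.283×10¹³ m³/s².
r_a = 1.459×10⁷ m.
Specific energy ε = v²/2 − μ/r = -2.350×10⁶ J/kg, so a = −μ/(2ε) = 9.112×10⁶ m.
The apsides satisfy r_p + r_a = 2a, so the periapsis radius is 2a − r_a = 3.634×10⁶ m = 3634.2 km.

periapsis radius ≈ 3630 km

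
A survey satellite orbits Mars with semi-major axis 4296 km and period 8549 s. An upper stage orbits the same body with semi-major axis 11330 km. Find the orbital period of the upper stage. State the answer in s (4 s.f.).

T₂ ≈ 36620 s

Kepler's third law: T² ∝ a³, so T₂ = T₁ (a₂/a₁)^(3/2).
a₂/a₁ = 2.637, (a₂/a₁)^(3/2) = 4.283.
T₂ = 8549 × 4.283 = 36620 s.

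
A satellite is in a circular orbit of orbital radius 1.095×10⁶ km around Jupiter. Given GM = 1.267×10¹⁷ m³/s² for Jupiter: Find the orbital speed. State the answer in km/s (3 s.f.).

r = 1.095×10⁶ km = 1.095×10⁹ m.
For a circular orbit v = √(μ/r) = √(1.267×10¹⁷ / 1.095×10⁹) = √(1.157×10⁸) = 10760 m/s.
That is 10.76 km/s.

v ≈ 10.8 km/s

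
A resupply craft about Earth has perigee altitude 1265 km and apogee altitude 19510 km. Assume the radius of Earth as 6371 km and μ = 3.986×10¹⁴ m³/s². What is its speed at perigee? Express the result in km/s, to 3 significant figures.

r_p = 6371 + 1265 = 7636.0 km = 7.6360×10⁶ m.
r_a = 6371 + 19510 = 25881 km = 2.5881×10⁷ m.
Semi-major axis a = (r_p + r_a)/2 = 16758 km = 1.676×10⁷ m.
Vis-viva: v² = μ(2/r − 1/a) = 3.986×10¹⁴ × (2.619×10⁻⁷ − 5.967×10⁻⁸) = 8.062×10⁷ m²/s².
v = 8979 m/s = 8.979 km/s.

v ≈ 8.98 km/s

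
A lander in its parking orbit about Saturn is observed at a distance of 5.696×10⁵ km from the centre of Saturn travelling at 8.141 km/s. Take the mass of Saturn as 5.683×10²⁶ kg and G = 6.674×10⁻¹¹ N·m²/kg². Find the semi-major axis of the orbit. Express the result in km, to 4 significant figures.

μ = GM = 6.674×10⁻¹¹ × 5.683×10²⁶ = 3.793×10¹⁶ m³/s².
r = 5.696×10⁸ m.
Vis-viva rearranged: 1/a = 2/r − v²/μ = 3.511×10⁻⁹ − 1.747×10⁻⁹ = 1.764×10⁻⁹ m⁻¹.
a = 5.669×10⁸ m = 5.6695×10⁵ km.

a ≈ 5.669×10⁵ km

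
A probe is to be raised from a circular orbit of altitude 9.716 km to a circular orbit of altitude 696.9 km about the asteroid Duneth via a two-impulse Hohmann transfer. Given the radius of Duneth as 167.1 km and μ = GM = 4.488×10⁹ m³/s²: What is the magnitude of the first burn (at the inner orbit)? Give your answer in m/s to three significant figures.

r₁ = 167.1 + 9.716 = 176.82 km = 1.7682×10⁵ m.
r₂ = 167.1 + 696.9 = 864.00 km = 8.6400×10⁵ m.
Transfer ellipse a_t = (r₁ + r₂)/2 = 5.204×10⁵ m.
At r₁: circular v_c1 = √(μ/r₁) = 159.3 m/s; transfer-periapsis v_p = √[μ(2/r₁ − 1/a_t)] = 205.3 m/s.
Δv₁ = v_p − v_c1 = 45.96 m/s.

Δv ≈ 46.0 m/s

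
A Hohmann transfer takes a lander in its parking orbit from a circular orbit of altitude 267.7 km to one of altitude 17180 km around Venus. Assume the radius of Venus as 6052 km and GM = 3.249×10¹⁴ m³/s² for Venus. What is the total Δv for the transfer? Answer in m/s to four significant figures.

Δv_total ≈ 3115 m/s

r₁ = 6052 + 267.7 = 6319.7 km = 6.3197×10⁶ m.
r₂ = 6052 + 17180 = 23232 km = 2.3232×10⁷ m.
Transfer ellipse a_t = (r₁ + r₂)/2 = 1.478×10⁷ m.
At r₁: circular v_c1 = √(μ/r₁) = 7170 m/s; transfer-periapsis v_p = √[μ(2/r₁ − 1/a_t)] = 8991 m/s.
Δv₁ = v_p − v_c1 = 1821 m/s.
At r₂: circular v_c2 = √(μ/r₂) = 3740 m/s; transfer-apoapsis v_a = √[μ(2/r₂ − 1/a_t)] = 2446 m/s.
Δv₂ = v_c2 − v_a = 1294 m/s.
Total Δv = Δv₁ + Δv₂ = 3115 m/s.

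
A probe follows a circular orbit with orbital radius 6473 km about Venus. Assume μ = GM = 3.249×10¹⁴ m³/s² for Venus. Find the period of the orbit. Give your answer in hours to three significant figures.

r = 6473 km = 6.473×10⁶ m.
Kepler's third law: T = 2π√(r³/μ) = 2π√((6.473×10⁶)³ / 3.249×10¹⁴).
r³/μ = 8.348×10⁵ s², so T = 2π × 9.137×10² = 5.741×10³ s.
Converting: 5.741×10³ s ÷ 3600 = 1.595 hours.

T ≈ 1.59 hours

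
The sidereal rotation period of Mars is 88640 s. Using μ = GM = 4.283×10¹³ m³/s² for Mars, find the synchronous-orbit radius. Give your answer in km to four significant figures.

r_sync ≈ 20430 km

A synchronous orbit has period T, so by Kepler's third law a = (μT²/4π²)^(1/3).
μT²/4π² = 4.283×10¹³ × (8.864×10⁴)² / 39.48 = 8.524×10²¹ m³.
a = 2.043×10⁷ m = 20428 km.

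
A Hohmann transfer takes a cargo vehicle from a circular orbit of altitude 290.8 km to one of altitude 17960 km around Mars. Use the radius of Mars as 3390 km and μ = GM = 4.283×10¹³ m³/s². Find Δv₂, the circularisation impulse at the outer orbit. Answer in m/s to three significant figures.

r₁ = 3390 + 290.8 = 3680.8 km = 3.6808×10⁶ m.
r₂ = 3390 + 17960 = 21350 km = 2.1350×10⁷ m.
Transfer ellipse a_t = (r₁ + r₂)/2 = 1.252×10⁷ m.
At r₁: circular v_c1 = √(μ/r₁) = 3411 m/s; transfer-periapsis v_p = √[μ(2/r₁ − 1/a_t)] = 4455 m/s.
At r₂: circular v_c2 = √(μ/r₂) = 1416 m/s; transfer-apoapsis v_a = √[μ(2/r₂ − 1/a_t)] = 768.1 m/s.
Δv₂ = v_c2 − v_a = 648.3 m/s.

Δv ≈ 648 m/s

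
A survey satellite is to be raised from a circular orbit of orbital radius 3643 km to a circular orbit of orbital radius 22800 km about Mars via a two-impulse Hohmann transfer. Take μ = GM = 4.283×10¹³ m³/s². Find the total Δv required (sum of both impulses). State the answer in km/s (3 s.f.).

Δv_total ≈ 1.73 km/s

r₁ = 3643 km = 3.643×10⁶ m.
r₂ = 22800 km = 2.280×10⁷ m.
Transfer ellipse a_t = (r₁ + r₂)/2 = 1.322×10⁷ m.
At r₁: circular v_c1 = √(μ/r₁) = 3429 m/s; transfer-periapsis v_p = √[μ(2/r₁ − 1/a_t)] = 4503 m/s.
Δv₁ = v_p − v_c1 = 1074 m/s.
At r₂: circular v_c2 = √(μ/r₂) = 1371 m/s; transfer-apoapsis v_a = √[μ(2/r₂ − 1/a_t)] = 719.4 m/s.
Δv₂ = v_c2 − v_a = 651.1 m/s.
Total Δv = Δv₁ + Δv₂ = 1725 m/s = 1.725 km/s.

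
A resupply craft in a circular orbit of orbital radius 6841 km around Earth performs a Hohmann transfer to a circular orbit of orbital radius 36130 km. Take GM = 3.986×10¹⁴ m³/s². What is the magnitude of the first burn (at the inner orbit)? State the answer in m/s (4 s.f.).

r₁ = 6841 km = 6.841×10⁶ m.
r₂ = 36130 km = 3.613×10⁷ m.
Transfer ellipse a_t = (r₁ + r₂)/2 = 2.149×10⁷ m.
At r₁: circular v_c1 = √(μ/r₁) = 7633 m/s; transfer-perigee v_p = √[μ(2/r₁ − 1/a_t)] = 9899 m/s.
Δv₁ = v_p − v_c1 = 2265 m/s.

Δv ≈ 2265 m/s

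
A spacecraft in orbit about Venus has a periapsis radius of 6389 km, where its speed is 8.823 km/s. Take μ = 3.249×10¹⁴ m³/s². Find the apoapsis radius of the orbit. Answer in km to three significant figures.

apoapsis radius ≈ 20800 km

r_p = 6.389×10⁶ m.
Specific energy ε = v²/2 − μ/r = -1.193×10⁷ J/kg, so a = −μ/(2ε) = 1.362×10⁷ m.
The apsides satisfy r_p + r_a = 2a, so the apoapsis radius is 2a − r_p = 2.084×10⁷ m = 20844 km.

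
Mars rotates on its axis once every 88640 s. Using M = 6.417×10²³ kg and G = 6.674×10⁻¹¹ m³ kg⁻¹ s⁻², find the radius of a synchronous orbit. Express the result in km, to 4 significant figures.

μ = GM = 6.674×10⁻¹¹ × 6.417×10²³ = 4.283×10¹³ m³/s².
A synchronous orbit has period T, so by Kepler's third law a = (μT²/4π²)^(1/3).
μT²/4π² = 4.283×10¹³ × (8.864×10⁴)² / 39.48 = 8.524×10²¹ m³.
a = 2.043×10⁷ m = 20427 km.

r_sync ≈ 20430 km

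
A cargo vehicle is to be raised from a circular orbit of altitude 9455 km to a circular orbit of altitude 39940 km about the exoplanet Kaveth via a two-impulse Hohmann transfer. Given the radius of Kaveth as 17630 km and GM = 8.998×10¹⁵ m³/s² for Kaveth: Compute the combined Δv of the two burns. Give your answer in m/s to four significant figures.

Δv_total ≈ 5531 m/s

r₁ = 17630 + 9455 = 27085 km = 2.7085×10⁷ m.
r₂ = 17630 + 39940 = 57570 km = 5.7570×10⁷ m.
Transfer ellipse a_t = (r₁ + r₂)/2 = 4.233×10⁷ m.
At r₁: circular v_c1 = √(μ/r₁) = 18230 m/s; transfer-periapsis v_p = √[μ(2/r₁ − 1/a_t)] = 21260 m/s.
Δv₁ = v_p − v_c1 = 3030 m/s.
At r₂: circular v_c2 = √(μ/r₂) = 12500 m/s; transfer-apoapsis v_a = √[μ(2/r₂ − 1/a_t)] = 10000 m/s.
Δv₂ = v_c2 − v_a = 2501 m/s.
Total Δv = Δv₁ + Δv₂ = 5531 m/s.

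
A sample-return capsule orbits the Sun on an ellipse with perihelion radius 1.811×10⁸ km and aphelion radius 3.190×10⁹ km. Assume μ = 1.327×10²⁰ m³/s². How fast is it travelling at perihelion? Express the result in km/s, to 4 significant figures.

Semi-major axis a = (r_p + r_a)/2 = 1.6856×10⁹ km = 1.686×10¹² m.
Vis-viva: v² = μ(2/r − 1/a) = 1.327×10²⁰ × (1.104×10⁻¹¹ − 5.933×10⁻¹³) = 1.387×10⁹ m²/s².
v = 37240 m/s = 37.24 km/s.

v ≈ 37.24 km/s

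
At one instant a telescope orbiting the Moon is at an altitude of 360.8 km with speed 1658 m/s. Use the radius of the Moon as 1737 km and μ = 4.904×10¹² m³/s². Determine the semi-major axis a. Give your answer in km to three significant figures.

a ≈ 2550 km

r = 1737 + 360.8 = 2097.8 km = 2.098×10⁶ m.
Vis-viva rearranged: 1/a = 2/r − v²/μ = 9.534×10⁻⁷ − 5.606×10⁻⁷ = 3.928×10⁻⁷ m⁻¹.
a = 2.546×10⁶ m = 2545.7 km.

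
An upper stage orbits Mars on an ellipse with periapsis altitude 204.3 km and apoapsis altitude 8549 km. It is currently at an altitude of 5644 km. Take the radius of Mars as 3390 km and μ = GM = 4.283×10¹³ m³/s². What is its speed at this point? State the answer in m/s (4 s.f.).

v ≈ 1992 m/s

r_p = 3390 + 204.3 = 3594.3 km = 3.5943×10⁶ m.
r_a = 3390 + 8549 = 11939 km = 1.1939×10⁷ m.
r = 3390 + 5644 = 9034.0 km = 9.034×10⁶ m.
Semi-major axis a = (r_p + r_a)/2 = 7766.6 km = 7.767×10⁶ m.
Vis-viva: v² = μ(2/r − 1/a) = 4.283×10¹³ × (2.214×10⁻⁷ − 1.288×10⁻⁷) = 3.967×10⁶ m²/s².
v = 1992 m/s.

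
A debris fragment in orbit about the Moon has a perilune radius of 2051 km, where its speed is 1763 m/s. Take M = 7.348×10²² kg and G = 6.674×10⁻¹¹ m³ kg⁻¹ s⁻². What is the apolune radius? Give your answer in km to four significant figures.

μ = GM = 6.674×10⁻¹¹ × 7.348×10²² = 4.904×10¹² m³/s².
r_p = 2.051×10⁶ m.
Specific energy ε = v²/2 − μ/r = -8.370×10⁵ J/kg, so a = −μ/(2ε) = 2.930×10⁶ m.
The apsides satisfy r_p + r_a = 2a, so the apolune radius is 2a − r_p = 3.808×10⁶ m = 3808.3 km.

apolune radius ≈ 3808 km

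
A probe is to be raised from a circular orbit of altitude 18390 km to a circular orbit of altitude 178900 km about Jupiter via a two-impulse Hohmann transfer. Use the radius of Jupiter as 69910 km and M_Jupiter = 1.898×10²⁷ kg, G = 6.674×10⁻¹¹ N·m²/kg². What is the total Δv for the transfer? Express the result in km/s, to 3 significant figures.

μ = GM = 6.674×10⁻¹¹ × 1.898×10²⁷ = 1.267×10¹⁷ m³/s².
r₁ = 69910 + 18390 = 88300 km = 8.8300×10⁷ m.
r₂ = 69910 + 178900 = 248810 km = 2.4881×10⁸ m.
Transfer ellipse a_t = (r₁ + r₂)/2 = 1.686×10⁸ m.
At r₁: circular v_c1 = √(μ/r₁) = 37880 m/s; transfer-perijove v_p = √[μ(2/r₁ − 1/a_t)] = 46020 m/s.
Δv₁ = v_p − v_c1 = 8142 m/s.
At r₂: circular v_c2 = √(μ/r₂) = 22560 m/s; transfer-apojove v_a = √[μ(2/r₂ − 1/a_t)] = 16330 m/s.
Δv₂ = v_c2 − v_a = 6232 m/s.
Total Δv = Δv₁ + Δv₂ = 14370 m/s = 14.37 km/s.

Δv_total ≈ 14.4 km/s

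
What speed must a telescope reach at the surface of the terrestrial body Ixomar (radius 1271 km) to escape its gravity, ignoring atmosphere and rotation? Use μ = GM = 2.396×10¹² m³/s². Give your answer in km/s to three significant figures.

r = R = 1.271×10⁶ m.
Escape speed v_esc = √(2μ/r) = √(2 × 2.396×10¹² / 1.271×10⁶) = √(3.770×10⁶) = 1942 m/s.
= 1.942 km/s.

v_esc ≈ 1.94 km/s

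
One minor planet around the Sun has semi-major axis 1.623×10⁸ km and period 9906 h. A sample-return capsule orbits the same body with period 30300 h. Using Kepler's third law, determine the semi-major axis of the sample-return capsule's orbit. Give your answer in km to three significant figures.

a₂ ≈ 3.42×10⁸ km

Kepler's third law: a³ ∝ T², so a₂ = a₁ (T₂/T₁)^(2/3).
T₂/T₁ = 3.059, (T₂/T₁)^(2/3) = 2.107.
a₂ = 1.623×10⁸ × 2.107 = 3.420×10⁸ km.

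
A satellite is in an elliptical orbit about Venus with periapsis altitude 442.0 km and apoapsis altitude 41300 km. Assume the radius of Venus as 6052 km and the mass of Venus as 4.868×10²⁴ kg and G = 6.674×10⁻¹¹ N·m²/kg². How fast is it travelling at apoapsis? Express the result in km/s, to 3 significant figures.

v ≈ 1.29 km/s

μ = GM = 6.674×10⁻¹¹ × 4.868×10²⁴ = 3.249×10¹⁴ m³/s².
r_p = 6052 + 442.0 = 6494.0 km = 6.4940×10⁶ m.
r_a = 6052 + 41300 = 47352 km = 4.7352×10⁷ m.
Semi-major axis a = (r_p + r_a)/2 = 26923 km = 2.692×10⁷ m.
Vis-viva: v² = μ(2/r − 1/a) = 3.249×10¹⁴ × (4.224×10⁻⁸ − 3.714×10⁻⁸) = 1.655×10⁶ m²/s².
v = 1286 m/s = 1.286 km/s.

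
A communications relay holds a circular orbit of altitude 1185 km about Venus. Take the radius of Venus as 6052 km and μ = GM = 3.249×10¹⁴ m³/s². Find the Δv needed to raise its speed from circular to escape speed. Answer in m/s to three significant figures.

Δv ≈ 2780 m/s

r = 6052 + 1185 = 7237.0 km = 7.2370×10⁶ m.
Circular speed v_c = √(μ/r) = 6700 m/s.
Escape speed v_esc = √(2μ/r) = √2 × v_c = 9476 m/s.
Δv = v_esc − v_c = 2775 m/s.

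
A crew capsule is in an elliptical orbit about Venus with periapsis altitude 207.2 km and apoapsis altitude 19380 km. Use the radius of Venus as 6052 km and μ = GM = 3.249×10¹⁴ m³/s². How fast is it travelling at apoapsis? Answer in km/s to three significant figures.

v ≈ 2.25 km/s

r_p = 6052 + 207.2 = 6259.2 km = 6.2592×10⁶ m.
r_a = 6052 + 19380 = 25432 km = 2.5432×10⁷ m.
Semi-major axis a = (r_p + r_a)/2 = 15846 km = 1.585×10⁷ m.
Vis-viva: v² = μ(2/r − 1/a) = 3.249×10¹⁴ × (7.864×10⁻⁸ − 6.311×10⁻⁸) = 5.046×10⁶ m²/s².
v = 2246 m/s = 2.246 km/s.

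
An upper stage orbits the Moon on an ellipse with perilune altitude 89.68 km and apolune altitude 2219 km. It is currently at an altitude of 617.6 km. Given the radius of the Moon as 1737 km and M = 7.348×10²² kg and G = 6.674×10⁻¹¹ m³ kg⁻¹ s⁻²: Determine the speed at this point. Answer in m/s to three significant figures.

v ≈ 1570 m/s

μ = GM = 6.674×10⁻¹¹ × 7.348×10²² = 4.904×10¹² m³/s².
r_p = 1737 + 89.68 = 1826.7 km = 1.8267×10⁶ m.
r_a = 1737 + 2219 = 3956.0 km = 3.9560×10⁶ m.
r = 1737 + 617.6 = 2354.6 km = 2.355×10⁶ m.
Semi-major axis a = (r_p + r_a)/2 = 2891.3 km = 2.891×10⁶ m.
Vis-viva: v² = μ(2/r − 1/a) = 4.904×10¹² × (8.494×10⁻⁷ − 3.459×10⁻⁷) = 2.469×10⁶ m²/s².
v = 1571 m/s.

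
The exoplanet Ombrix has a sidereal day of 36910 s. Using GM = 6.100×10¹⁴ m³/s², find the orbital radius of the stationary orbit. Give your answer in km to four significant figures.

r_sync ≈ 27610 km

A synchronous orbit has period T, so by Kepler's third law a = (μT²/4π²)^(1/3).
μT²/4π² = 6.100×10¹⁴ × (3.691×10⁴)² / 39.48 = 2.105×10²² m³.
a = 2.761×10⁷ m = 27611 km.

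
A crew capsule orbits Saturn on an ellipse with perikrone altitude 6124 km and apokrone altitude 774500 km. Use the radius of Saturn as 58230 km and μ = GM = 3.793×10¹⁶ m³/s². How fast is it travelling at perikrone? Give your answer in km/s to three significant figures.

v ≈ 33.1 km/s

r_p = 58230 + 6124 = 64354 km = 6.4354×10⁷ m.
r_a = 58230 + 774500 = 832730 km = 8.3273×10⁸ m.
Semi-major axis a = (r_p + r_a)/2 = 4.4854×10⁵ km = 4.485×10⁸ m.
Vis-viva: v² = μ(2/r − 1/a) = 3.793×10¹⁶ × (3.108×10⁻⁸ − 2.229×10⁻⁹) = 1.094×10⁹ m²/s².
v = 33080 m/s = 33.08 km/s.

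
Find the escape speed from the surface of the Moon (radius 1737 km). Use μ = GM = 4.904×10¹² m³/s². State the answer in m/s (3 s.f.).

r = R = 1.737×10⁶ m.
Escape speed v_esc = √(2μ/r) = √(2 × 4.904×10¹² / 1.737×10⁶) = √(5.647×10⁶) = 2376 m/s.

v_esc ≈ 2380 m/s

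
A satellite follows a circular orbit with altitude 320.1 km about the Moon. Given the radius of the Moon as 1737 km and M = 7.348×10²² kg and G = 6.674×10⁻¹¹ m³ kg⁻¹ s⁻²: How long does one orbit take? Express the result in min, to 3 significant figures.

μ = GM = 6.674×10⁻¹¹ × 7.348×10²² = 4.904×10¹² m³/s².
r = 1737 + 320.1 = 2057.1 km = 2.0571×10⁶ m.
Kepler's third law: T = 2π√(r³/μ) = 2π√((2.057×10⁶)³ / 4.904×10¹²).
r³/μ = 1.775×10⁶ s², so T = 2π × 1.332×10³ = 8.371×10³ s.
Converting: 8.371×10³ s ÷ 60.00 = 139.5 min.

T ≈ 140 min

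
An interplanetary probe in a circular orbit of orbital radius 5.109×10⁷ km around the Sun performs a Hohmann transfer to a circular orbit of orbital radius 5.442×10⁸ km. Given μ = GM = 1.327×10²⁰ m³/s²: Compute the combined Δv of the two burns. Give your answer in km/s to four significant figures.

r₁ = 5.109×10⁷ km = 5.109×10¹⁰ m.
r₂ = 5.442×10⁸ km = 5.442×10¹¹ m.
Transfer ellipse a_t = (r₁ + r₂)/2 = 2.976×10¹¹ m.
At r₁: circular v_c1 = √(μ/r₁) = 50960 m/s; transfer-perihelion v_p = √[μ(2/r₁ − 1/a_t)] = 68910 m/s.
Δv₁ = v_p − v_c1 = 17950 m/s.
At r₂: circular v_c2 = √(μ/r₂) = 15620 m/s; transfer-aphelion v_a = √[μ(2/r₂ − 1/a_t)] = 6470 m/s.
Δv₂ = v_c2 − v_a = 9146 m/s.
Total Δv = Δv₁ + Δv₂ = 27090 m/s = 27.09 km/s.

Δv_total ≈ 27.09 km/s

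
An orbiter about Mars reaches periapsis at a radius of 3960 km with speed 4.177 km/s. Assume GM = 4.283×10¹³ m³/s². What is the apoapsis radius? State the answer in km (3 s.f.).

apoapsis radius ≈ 16500 km

r_p = 3.960×10⁶ m.
Specific energy ε = v²/2 − μ/r = -2.092×10⁶ J/kg, so a = −μ/(2ε) = 1.024×10⁷ m.
The apsides satisfy r_p + r_a = 2a, so the apoapsis radius is 2a − r_p = 1.651×10⁷ m = 16513 km.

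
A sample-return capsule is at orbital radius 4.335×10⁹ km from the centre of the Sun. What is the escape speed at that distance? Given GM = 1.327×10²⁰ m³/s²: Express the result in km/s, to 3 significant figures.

r = 4.335×10⁹ km = 4.335×10¹² m.
Escape speed v_esc = √(2μ/r) = √(2 × 1.327×10²⁰ / 4.335×10¹²) = √(6.122×10⁷) = 7824 m/s.
= 7.824 km/s.

v_esc ≈ 7.82 km/s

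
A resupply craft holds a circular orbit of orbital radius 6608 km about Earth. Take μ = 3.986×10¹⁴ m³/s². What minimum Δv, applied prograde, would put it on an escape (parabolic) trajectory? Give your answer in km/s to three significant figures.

r = 6608 km = 6.608×10⁶ m.
Circular speed v_c = √(μ/r) = 7767 m/s.
Escape speed v_esc = √(2μ/r) = √2 × v_c = 10980 m/s.
Δv = v_esc − v_c = 3217 m/s = 3.217 km/s.

Δv ≈ 3.22 km/s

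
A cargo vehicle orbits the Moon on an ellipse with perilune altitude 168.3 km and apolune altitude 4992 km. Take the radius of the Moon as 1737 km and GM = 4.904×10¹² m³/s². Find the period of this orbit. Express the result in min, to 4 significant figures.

r_p = 1737 + 168.3 = 1905.3 km = 1.9053×10⁶ m.
r_a = 1737 + 4992 = 6729.0 km = 6.7290×10⁶ m.
Semi-major axis a = (r_p + r_a)/2 = (1905.3 + 6729.0)/2 = 4317.1 km = 4.317×10⁶ m.
By Kepler's third law T = 2π√(a³/μ) = 2π × 4.051×10³ = 2.545×10⁴ s.
= 424.2 min.

T ≈ 424.2 min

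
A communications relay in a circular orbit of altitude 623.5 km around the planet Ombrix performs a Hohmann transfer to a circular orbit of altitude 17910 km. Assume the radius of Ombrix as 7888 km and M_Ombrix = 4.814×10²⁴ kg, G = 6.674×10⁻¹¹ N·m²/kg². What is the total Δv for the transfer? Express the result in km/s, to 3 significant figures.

μ = GM = 6.674×10⁻¹¹ × 4.814×10²⁴ = 3.213×10¹⁴ m³/s².
r₁ = 7888 + 623.5 = 8511.5 km = 8.5115×10⁶ m.
r₂ = 7888 + 17910 = 25798 km = 2.5798×10⁷ m.
Transfer ellipse a_t = (r₁ + r₂)/2 = 1.715×10⁷ m.
At r₁: circular v_c1 = √(μ/r₁) = 6144 m/s; transfer-periapsis v_p = √[μ(2/r₁ − 1/a_t)] = 7534 m/s.
Δv₁ = v_p − v_c1 = 1390 m/s.
At r₂: circular v_c2 = √(μ/r₂) = 3529 m/s; transfer-apoapsis v_a = √[μ(2/r₂ − 1/a_t)] = 2486 m/s.
Δv₂ = v_c2 − v_a = 1043 m/s.
Total Δv = Δv₁ + Δv₂ = 2434 m/s = 2.434 km/s.

Δv_total ≈ 2.43 km/s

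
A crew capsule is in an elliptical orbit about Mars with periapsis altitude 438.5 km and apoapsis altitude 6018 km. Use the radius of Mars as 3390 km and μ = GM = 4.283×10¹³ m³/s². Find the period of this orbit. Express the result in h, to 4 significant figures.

T ≈ 4.541 h

r_p = 3390 + 438.5 = 3828.5 km = 3.8285×10⁶ m.
r_a = 3390 + 6018 = 9408.0 km = 9.4080×10⁶ m.
Semi-major axis a = (r_p + r_a)/2 = (3828.5 + 9408.0)/2 = 6618.2 km = 6.618×10⁶ m.
By Kepler's third law T = 2π√(a³/μ) = 2π × 2.602×10³ = 1.635×10⁴ s.
= 4.541 h.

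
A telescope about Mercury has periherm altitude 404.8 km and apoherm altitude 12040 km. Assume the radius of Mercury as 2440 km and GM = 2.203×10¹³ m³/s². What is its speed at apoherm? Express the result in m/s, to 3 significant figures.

r_p = 2440 + 404.8 = 2844.8 km = 2.8448×10⁶ m.
r_a = 2440 + 12040 = 14480 km = 1.4480×10⁷ m.
Semi-major axis a = (r_p + r_a)/2 = 8662.4 km = 8.662×10⁶ m.
Vis-viva: v² = μ(2/r − 1/a) = 2.203×10¹³ × (1.381×10⁻⁷ − 1.154×10⁻⁷) = 4.996×10⁵ m²/s².
v = 706.9 m/s.

v ≈ 707 m/s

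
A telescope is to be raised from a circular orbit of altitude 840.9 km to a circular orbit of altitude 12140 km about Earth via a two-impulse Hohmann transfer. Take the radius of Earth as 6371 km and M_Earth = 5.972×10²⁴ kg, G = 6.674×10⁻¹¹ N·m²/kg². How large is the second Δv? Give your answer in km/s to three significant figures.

μ = GM = 6.674×10⁻¹¹ × 5.972×10²⁴ = 3.986×10¹⁴ m³/s².
r₁ = 6371 + 840.9 = 7211.9 km = 7.2119×10⁶ m.
r₂ = 6371 + 12140 = 18511 km = 1.8511×10⁷ m.
Transfer ellipse a_t = (r₁ + r₂)/2 = 1.286×10⁷ m.
At r₁: circular v_c1 = √(μ/r₁) = 7434 m/s; transfer-perigee v_p = √[μ(2/r₁ − 1/a_t)] = 8919 m/s.
At r₂: circular v_c2 = √(μ/r₂) = 4640 m/s; transfer-apogee v_a = √[μ(2/r₂ − 1/a_t)] = 3475 m/s.
Δv₂ = v_c2 − v_a = 1166 m/s.
= 1.166 km/s.

Δv ≈ 1.17 km/s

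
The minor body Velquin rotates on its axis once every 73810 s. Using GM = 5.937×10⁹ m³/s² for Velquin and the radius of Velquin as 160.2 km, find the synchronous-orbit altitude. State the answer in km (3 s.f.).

A synchronous orbit has period T, so by Kepler's third law a = (μT²/4π²)^(1/3).
μT²/4π² = 5.937×10⁹ × (7.381×10⁴)² / 39.48 = 8.193×10¹⁷ m³.
a = 9.357×10⁵ m = 935.72 km.
Altitude h = a − R = 935.72 − 160.2 = 775.52 km.

h_sync ≈ 776 km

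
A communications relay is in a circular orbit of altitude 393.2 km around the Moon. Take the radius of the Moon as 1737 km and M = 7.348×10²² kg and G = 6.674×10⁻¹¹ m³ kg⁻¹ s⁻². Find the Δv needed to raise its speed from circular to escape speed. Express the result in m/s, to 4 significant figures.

μ = GM = 6.674×10⁻¹¹ × 7.348×10²² = 4.904×10¹² m³/s².
r = 1737 + 393.2 = 2130.2 km = 2.1302×10⁶ m.
Circular speed v_c = √(μ/r) = 1517 m/s.
Escape speed v_esc = √(2μ/r) = √2 × v_c = 2146 m/s.
Δv = v_esc − v_c = 628.5 m/s.

Δv ≈ 628.5 m/s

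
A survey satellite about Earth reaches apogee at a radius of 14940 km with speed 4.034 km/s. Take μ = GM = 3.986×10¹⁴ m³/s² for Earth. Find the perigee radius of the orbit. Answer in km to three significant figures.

perigee radius ≈ 6560 km

r_a = 1.494×10⁷ m.
Specific energy ε = v²/2 − μ/r = -1.854×10⁷ J/kg, so a = −μ/(2ε) = 1.075×10⁷ m.
The apsides satisfy r_p + r_a = 2a, so the perigee radius is 2a − r_a = 6.555×10⁶ m = 6555.4 km.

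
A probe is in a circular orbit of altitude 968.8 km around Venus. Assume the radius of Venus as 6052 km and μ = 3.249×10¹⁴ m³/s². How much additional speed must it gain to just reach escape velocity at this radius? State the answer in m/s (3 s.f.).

r = 6052 + 968.8 = 7020.8 km = 7.0208×10⁶ m.
Circular speed v_c = √(μ/r) = 6803 m/s.
Escape speed v_esc = √(2μ/r) = √2 × v_c = 9620 m/s.
Δv = v_esc − v_c = 2818 m/s.

Δv ≈ 2820 m/s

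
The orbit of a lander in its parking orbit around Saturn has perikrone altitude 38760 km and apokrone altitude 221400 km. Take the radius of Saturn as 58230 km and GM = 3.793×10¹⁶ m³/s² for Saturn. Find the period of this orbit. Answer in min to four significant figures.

r_p = 58230 + 38760 = 96990 km = 9.6990×10⁷ m.
r_a = 58230 + 221400 = 279630 km = 2.7963×10⁸ m.
Semi-major axis a = (r_p + r_a)/2 = (96990 + 2.7963×10⁵)/2 = 1.8831×10⁵ km = 1.883×10⁸ m.
By Kepler's third law T = 2π√(a³/μ) = 2π × 1.327×10⁴ = 8.337×10⁴ s.
= 1389 min.

T ≈ 1389 min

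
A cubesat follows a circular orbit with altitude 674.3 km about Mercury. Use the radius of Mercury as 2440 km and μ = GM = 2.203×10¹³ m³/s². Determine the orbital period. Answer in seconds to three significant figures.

r = 2440 + 674.3 = 3114.3 km = 3.1143×10⁶ m.
Kepler's third law: T = 2π√(r³/μ) = 2π√((3.114×10⁶)³ / 2.203×10¹³).
r³/μ = 1.371×10⁶ s², so T = 2π × 1.171×10³ = 7.357×10³ s.

T ≈ 7360 seconds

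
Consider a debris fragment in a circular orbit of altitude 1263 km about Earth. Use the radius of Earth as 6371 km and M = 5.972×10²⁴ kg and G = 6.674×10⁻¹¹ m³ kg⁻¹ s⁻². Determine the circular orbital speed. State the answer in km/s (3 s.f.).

μ = GM = 6.674×10⁻¹¹ × 5.972×10²⁴ = 3.986×10¹⁴ m³/s².
r = 6371 + 1263 = 7634.0 km = 7.6340×10⁶ m.
For a circular orbit v = √(μ/r) = √(3.986×10¹⁴ / 7.634×10⁶) = √(5.221×10⁷) = 7226 m/s.
That is 7.226 km/s.

v ≈ 7.23 km/s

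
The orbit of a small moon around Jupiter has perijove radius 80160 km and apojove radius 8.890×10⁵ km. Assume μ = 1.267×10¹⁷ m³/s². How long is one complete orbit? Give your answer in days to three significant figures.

Semi-major axis a = (r_p + r_a)/2 = (80160 + 8.8900×10⁵)/2 = 4.8458×10⁵ km = 4.846×10⁸ m.
By Kepler's third law T = 2π√(a³/μ) = 2π × 2.997×10⁴ = 1.883×10⁵ s.
= 2.179 days.

T ≈ 2.18 days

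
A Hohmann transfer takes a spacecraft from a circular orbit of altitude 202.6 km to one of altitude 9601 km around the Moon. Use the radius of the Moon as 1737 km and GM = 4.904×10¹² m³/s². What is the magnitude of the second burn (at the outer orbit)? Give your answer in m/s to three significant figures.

Δv ≈ 302 m/s

r₁ = 1737 + 202.6 = 1939.6 km = 1.9396×10⁶ m.
r₂ = 1737 + 9601 = 11338 km = 1.1338×10⁷ m.
Transfer ellipse a_t = (r₁ + r₂)/2 = 6.639×10⁶ m.
At r₁: circular v_c1 = √(μ/r₁) = 1590 m/s; transfer-perilune v_p = √[μ(2/r₁ − 1/a_t)] = 2078 m/s.
At r₂: circular v_c2 = √(μ/r₂) = 657.7 m/s; transfer-apolune v_a = √[μ(2/r₂ − 1/a_t)] = 355.5 m/s.
Δv₂ = v_c2 − v_a = 302.2 m/s.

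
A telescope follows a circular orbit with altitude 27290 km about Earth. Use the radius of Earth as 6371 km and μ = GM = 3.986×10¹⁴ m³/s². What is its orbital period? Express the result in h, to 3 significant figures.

T ≈ 17.1 h

r = 6371 + 27290 = 33661 km = 3.3661×10⁷ m.
Kepler's third law: T = 2π√(r³/μ) = 2π√((3.366×10⁷)³ / 3.986×10¹⁴).
r³/μ = 9.568×10⁷ s², so T = 2π × 9.782×10³ = 6.146×10⁴ s.
Converting: 6.146×10⁴ s ÷ 3600 = 17.07 h.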